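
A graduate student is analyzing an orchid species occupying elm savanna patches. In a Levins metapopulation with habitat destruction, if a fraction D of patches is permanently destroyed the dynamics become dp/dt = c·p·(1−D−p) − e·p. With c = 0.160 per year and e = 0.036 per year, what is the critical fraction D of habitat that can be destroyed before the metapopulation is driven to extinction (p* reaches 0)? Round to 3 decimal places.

The nontrivial equilibrium is p* = (1−D) − e/c; extinction occurs when this hits zero.
So D_crit = 1 − e/c = 1 − 0.036/0.160 = 1 − 0.2250 = 0.7750.
Note this equals the original equilibrium occupancy — the Levins extinction-debt result.

0.775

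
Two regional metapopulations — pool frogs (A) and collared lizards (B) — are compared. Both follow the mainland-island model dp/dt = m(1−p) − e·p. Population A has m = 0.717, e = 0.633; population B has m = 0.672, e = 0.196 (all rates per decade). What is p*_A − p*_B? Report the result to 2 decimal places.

-0.24

A: p*_A = m/(m+e) = 0.717/1.3500 = 0.5311.
B: p*_B = 0.672/0.8680 = 0.7742.
p*_A − p*_B = 0.5311 − 0.7742 = -0.2431.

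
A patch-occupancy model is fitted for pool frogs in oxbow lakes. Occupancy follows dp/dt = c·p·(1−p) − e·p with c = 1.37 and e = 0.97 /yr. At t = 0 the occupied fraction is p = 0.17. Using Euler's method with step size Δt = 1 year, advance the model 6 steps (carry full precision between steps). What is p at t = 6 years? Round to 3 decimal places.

Update rule: p ← p + [c·p·(1−p) − e·p]·Δt with Δt = 1.
p: 0.17000 → 0.19841  (Δp = +0.02841)
p: 0.19841 → 0.22384  (Δp = +0.02543)
p: 0.22384 → 0.24473  (Δp = +0.02089)
p: 0.24473 → 0.26057  (Δp = +0.01584)
p: 0.26057 → 0.27178  (Δp = +0.01121)
p: 0.27178 → 0.27930  (Δp = +0.00752)

0.279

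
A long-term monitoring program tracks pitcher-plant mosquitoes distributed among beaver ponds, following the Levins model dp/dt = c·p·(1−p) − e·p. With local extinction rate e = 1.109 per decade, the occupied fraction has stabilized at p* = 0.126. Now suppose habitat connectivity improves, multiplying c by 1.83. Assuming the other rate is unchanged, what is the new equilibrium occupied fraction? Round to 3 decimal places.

Balance c(1−p*) = e gives c = e/(1 − 0.12600) = 1.109/0.87400 = 1.26888.
New p* = 1 − e/c = 1 − 1.10900/2.32205 = 0.52240.

0.522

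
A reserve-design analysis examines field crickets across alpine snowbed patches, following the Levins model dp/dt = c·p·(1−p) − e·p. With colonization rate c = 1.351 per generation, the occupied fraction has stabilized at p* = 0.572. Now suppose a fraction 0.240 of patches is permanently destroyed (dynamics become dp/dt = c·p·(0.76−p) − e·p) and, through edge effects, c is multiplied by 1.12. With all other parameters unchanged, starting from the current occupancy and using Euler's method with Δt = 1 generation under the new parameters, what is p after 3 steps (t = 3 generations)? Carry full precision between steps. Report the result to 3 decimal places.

0.382

Balance c(1−p*) = e gives e = 1.351×(1 − 0.57200) = 0.57823.
Starting from p₀ = 0.57200; update p ← p + (dp/dt)·Δt with the new parameters.
p: 0.57200 → 0.40397  (Δp = -0.16803)
p: 0.40397 → 0.38801  (Δp = -0.01596)
p: 0.38801 → 0.38205  (Δp = -0.00596)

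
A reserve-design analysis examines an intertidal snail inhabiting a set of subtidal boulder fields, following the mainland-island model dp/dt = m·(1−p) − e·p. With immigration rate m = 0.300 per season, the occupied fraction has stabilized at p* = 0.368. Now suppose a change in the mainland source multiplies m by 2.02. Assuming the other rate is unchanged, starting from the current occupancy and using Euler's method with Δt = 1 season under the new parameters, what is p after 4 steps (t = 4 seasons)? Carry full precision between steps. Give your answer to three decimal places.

0.540

Balance m(1−p*) = e·p* gives e = m(1−p*)/p* = 0.300×0.63200/0.36800 = 0.51522.
Starting from p₀ = 0.36800; update p ← p + (dp/dt)·Δt with the new parameters.
  1  |  dp/dt·Δt = +0.193392  |  p_1 = 0.561392
  2  |  dp/dt·Δt = -0.023442  |  p_2 = 0.537950
  3  |  dp/dt·Δt = +0.002842  |  p_3 = 0.540791
  4  |  dp/dt·Δt = -0.000344  |  p_4 = 0.540447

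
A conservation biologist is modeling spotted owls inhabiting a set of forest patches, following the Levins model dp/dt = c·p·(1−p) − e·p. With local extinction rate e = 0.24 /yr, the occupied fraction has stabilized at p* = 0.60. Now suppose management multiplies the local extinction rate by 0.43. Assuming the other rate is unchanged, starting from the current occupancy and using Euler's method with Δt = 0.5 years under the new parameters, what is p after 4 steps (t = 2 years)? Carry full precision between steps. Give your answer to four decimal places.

0.7332

Balance c(1−p*) = e gives c = e/(1 − 0.60000) = 0.24/0.40000 = 0.60000.
Starting from p₀ = 0.60000; update p ← p + (dp/dt)·Δt with the new parameters.
t = 0.5: p = 0.60000 + (+0.04104) = 0.64104
t = 1: p = 0.64104 + (+0.03595) = 0.67699
t = 1.5: p = 0.67699 + (+0.03067) = 0.70766
t = 2: p = 0.70766 + (+0.02555) = 0.73321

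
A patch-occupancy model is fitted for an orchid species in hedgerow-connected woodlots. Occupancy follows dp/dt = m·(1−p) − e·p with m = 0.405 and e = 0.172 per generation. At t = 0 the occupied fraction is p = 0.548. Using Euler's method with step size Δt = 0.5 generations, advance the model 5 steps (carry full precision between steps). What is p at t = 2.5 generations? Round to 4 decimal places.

0.6738

Update rule: p ← p + [m·(1−p) − e·p]·Δt with Δt = 0.5.
step 1: Δp = +0.04440, p = 0.59240
step 2: Δp = +0.03159, p = 0.62399
step 3: Δp = +0.02248, p = 0.64647
step 4: Δp = +0.01599, p = 0.66246
step 5: Δp = +0.01138, p = 0.67384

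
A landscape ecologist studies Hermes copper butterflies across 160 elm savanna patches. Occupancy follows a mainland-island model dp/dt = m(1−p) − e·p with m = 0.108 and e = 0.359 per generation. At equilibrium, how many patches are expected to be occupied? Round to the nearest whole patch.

37

p* = m/(m+e) = 0.108/0.4670 = 0.2313.
Expected occupied patches = N × p* = 160 × 0.2313 = 37.00 ≈ 37.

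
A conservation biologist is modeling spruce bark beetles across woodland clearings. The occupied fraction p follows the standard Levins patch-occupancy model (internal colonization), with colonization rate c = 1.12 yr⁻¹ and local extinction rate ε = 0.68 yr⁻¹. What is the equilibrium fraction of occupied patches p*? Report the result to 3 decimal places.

0.393

Setting dp/dt = 0 and dividing through by p* gives c·(1−p*) = ε.
So p* = 1 − ε/c = 1 − 0.68/1.12 = 1 − 0.6071 = 0.3929.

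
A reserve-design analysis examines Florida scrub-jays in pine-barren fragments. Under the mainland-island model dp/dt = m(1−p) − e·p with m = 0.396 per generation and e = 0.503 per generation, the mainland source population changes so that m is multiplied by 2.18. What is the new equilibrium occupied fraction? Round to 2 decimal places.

Before: p* = 0.396/(0.396+0.503) = 0.4405.
After: m = 0.86328, e = 0.503; p* = 0.86328/1.3663 = 0.6318.

0.63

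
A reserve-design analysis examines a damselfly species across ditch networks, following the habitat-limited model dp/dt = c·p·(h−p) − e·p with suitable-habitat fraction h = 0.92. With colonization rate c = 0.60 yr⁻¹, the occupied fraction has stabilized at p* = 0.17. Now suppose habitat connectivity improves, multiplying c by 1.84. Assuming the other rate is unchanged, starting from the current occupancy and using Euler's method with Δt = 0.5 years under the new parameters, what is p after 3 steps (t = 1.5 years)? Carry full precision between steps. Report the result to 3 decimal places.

0.273

Balance c(h−p*) = e gives e = 0.60×(0.92 − 0.17000) = 0.45000.
Starting from p₀ = 0.17000; update p ← p + (dp/dt)·Δt with the new parameters.
t = 0.5: p = 0.17000 + (+0.03213) = 0.20213
t = 1: p = 0.20213 + (+0.03462) = 0.23675
t = 1.5: p = 0.23675 + (+0.03602) = 0.27277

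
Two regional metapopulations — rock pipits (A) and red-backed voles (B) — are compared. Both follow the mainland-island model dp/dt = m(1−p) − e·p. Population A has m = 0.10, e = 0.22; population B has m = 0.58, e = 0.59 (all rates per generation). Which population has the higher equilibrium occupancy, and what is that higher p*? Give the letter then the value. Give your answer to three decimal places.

B, 0.496

A: p*_A = m/(m+e) = 0.10/0.3200 = 0.3125.
B: p*_B = 0.58/1.1700 = 0.4957.
B is higher at 0.4957.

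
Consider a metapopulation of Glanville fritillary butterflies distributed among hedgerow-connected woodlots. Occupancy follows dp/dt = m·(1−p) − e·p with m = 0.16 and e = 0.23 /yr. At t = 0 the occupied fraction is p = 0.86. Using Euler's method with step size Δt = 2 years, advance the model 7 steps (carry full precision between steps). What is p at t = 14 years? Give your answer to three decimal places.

0.410

Update rule: p ← p + [m·(1−p) − e·p]·Δt with Δt = 2.
  1  |  dp/dt·Δt = -0.350800  |  p_1 = 0.509200
  2  |  dp/dt·Δt = -0.077176  |  p_2 = 0.432024
  3  |  dp/dt·Δt = -0.016979  |  p_3 = 0.415045
  4  |  dp/dt·Δt = -0.003735  |  p_4 = 0.411310
  5  |  dp/dt·Δt = -0.000822  |  p_5 = 0.410488
  6  |  dp/dt·Δt = -0.000181  |  p_6 = 0.410307
  7  |  dp/dt·Δt = -0.000040  |  p_7 = 0.410268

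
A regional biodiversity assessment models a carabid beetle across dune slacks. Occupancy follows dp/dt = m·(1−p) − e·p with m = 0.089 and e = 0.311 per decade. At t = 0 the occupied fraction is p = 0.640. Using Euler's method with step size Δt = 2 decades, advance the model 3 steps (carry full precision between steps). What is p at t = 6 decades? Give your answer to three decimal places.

Update rule: p ← p + [m·(1−p) − e·p]·Δt with Δt = 2.
p: 0.64000 → 0.30600  (Δp = -0.33400)
p: 0.30600 → 0.23920  (Δp = -0.06680)
p: 0.23920 → 0.22584  (Δp = -0.01336)

0.226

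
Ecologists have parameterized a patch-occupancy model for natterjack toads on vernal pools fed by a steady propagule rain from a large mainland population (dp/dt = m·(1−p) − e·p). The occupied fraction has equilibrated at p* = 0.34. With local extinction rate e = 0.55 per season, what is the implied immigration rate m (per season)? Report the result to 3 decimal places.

0.283

At equilibrium m(1−p*) = e·p*, so m = e·p*/(1−p*).
m = 0.55 × 0.34 / 0.6600 = 0.1870/0.6600 = 0.2833.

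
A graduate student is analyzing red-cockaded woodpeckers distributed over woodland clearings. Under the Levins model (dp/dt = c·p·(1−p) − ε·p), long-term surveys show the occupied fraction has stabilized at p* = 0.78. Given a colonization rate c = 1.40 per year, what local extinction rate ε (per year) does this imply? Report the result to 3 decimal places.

At equilibrium c(1−p*) = ε.
ε = 1.40 × (1 − 0.78) = 1.40 × 0.2200 = 0.3080.

0.308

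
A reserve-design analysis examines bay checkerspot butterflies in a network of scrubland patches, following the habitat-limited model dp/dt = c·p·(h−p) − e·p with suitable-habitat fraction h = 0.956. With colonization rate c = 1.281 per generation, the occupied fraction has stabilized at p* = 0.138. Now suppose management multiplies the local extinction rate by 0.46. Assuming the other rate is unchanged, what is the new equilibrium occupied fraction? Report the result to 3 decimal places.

Balance c(h−p*) = e gives e = 1.281×(0.956 − 0.13800) = 1.04786.
New p* = 0.956 − e/c = 0.956 − 0.48202/1.28100 = 0.57972.

0.580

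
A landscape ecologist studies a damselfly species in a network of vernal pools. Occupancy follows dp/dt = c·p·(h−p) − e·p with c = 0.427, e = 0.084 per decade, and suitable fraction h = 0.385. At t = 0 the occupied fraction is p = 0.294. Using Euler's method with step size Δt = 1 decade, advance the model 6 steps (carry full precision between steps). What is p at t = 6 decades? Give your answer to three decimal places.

Update rule: p ← p + [c·p·(h−p) − e·p]·Δt with Δt = 1.
p: 0.29400 → 0.28073  (Δp = -0.01327)
p: 0.28073 → 0.26965  (Δp = -0.01108)
p: 0.26965 → 0.26028  (Δp = -0.00937)
p: 0.26028 → 0.25228  (Δp = -0.00800)
p: 0.25228 → 0.24538  (Δp = -0.00689)
p: 0.24538 → 0.23940  (Δp = -0.00598)

0.239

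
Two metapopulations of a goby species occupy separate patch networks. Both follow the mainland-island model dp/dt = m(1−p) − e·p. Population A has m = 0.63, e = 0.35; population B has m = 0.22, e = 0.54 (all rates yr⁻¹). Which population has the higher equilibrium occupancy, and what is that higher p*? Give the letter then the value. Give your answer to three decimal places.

A, 0.643

A: p*_A = m/(m+e) = 0.63/0.9800 = 0.6429.
B: p*_B = 0.22/0.7600 = 0.2895.
A is higher at 0.6429.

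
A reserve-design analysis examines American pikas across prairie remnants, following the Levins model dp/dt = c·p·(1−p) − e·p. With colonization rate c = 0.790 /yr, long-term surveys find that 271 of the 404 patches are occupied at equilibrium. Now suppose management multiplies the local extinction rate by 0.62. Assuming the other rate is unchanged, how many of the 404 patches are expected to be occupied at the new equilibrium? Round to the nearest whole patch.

Observed p* = 271/404 = 0.67079.
Balance c(1−p*) = e gives e = 0.790×(1 − 0.67079) = 0.26008.
New p* = 1 − e/c = 1 − 0.16125/0.79000 = 0.79589.
Expected occupied = 404 × 0.79589 = 321.54 ≈ 322.

322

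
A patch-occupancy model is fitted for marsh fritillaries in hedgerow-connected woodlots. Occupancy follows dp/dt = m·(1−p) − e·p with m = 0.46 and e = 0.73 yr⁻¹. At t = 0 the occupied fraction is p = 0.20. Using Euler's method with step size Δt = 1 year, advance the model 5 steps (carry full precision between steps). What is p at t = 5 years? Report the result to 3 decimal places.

0.387

Update rule: p ← p + [m·(1−p) − e·p]·Δt with Δt = 1.
step 1: Δp = +0.22200, p = 0.42200
step 2: Δp = -0.04218, p = 0.37982
step 3: Δp = +0.00801, p = 0.38783
step 4: Δp = -0.00152, p = 0.38631
step 5: Δp = +0.00029, p = 0.38660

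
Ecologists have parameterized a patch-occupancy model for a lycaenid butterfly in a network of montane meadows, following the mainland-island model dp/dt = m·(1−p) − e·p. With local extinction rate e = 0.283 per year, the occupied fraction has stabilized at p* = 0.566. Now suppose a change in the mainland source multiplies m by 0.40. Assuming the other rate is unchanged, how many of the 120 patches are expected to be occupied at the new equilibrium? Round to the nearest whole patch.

41

Balance m(1−p*) = e·p* gives m = e·p*/(1−p*) = 0.283×0.56600/0.43400 = 0.36907.
New p* = m/(m+e) = 0.14763/(0.14763+0.28300) = 0.34282.
Expected occupied = 120 × 0.34282 = 41.14 ≈ 41.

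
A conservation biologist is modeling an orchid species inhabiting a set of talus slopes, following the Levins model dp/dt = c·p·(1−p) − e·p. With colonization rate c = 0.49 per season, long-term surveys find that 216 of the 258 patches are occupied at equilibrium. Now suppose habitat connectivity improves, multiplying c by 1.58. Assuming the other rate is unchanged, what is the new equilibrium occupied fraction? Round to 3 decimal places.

Observed p* = 216/258 = 0.83721.
Balance c(1−p*) = e gives e = 0.49×(1 − 0.83721) = 0.07977.
New p* = 1 − e/c = 1 − 0.07977/0.77420 = 0.89696.

0.897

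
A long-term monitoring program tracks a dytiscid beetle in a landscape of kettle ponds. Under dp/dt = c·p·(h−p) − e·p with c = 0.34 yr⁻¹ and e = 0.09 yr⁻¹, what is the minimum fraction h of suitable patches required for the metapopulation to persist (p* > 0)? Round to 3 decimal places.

p* = h − e/c is positive only when h > e/c.
h_min = e/c = 0.09/0.34 = 0.2647.

0.265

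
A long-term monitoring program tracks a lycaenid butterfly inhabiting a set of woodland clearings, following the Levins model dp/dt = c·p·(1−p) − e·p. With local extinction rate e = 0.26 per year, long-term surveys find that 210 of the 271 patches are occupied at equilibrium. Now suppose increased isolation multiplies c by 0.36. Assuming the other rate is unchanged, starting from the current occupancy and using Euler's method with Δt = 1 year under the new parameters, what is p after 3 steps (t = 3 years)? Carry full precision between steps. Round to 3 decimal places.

0.526

Observed p* = 210/271 = 0.77491.
Balance c(1−p*) = e gives c = e/(1 − 0.77491) = 0.26/0.22509 = 1.15508.
Starting from p₀ = 0.77491; update p ← p + (dp/dt)·Δt with the new parameters.
t = 1: p = 0.77491 + (-0.12894) = 0.64596
t = 2: p = 0.64596 + (-0.07285) = 0.57311
t = 3: p = 0.57311 + (-0.04727) = 0.52584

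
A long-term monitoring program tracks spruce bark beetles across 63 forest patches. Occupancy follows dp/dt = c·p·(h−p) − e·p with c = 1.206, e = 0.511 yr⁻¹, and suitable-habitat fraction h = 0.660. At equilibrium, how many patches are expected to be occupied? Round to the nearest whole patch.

p* = h − e/c = 0.660 − 0.4237 = 0.2363.
Expected occupied patches = N × p* = 63 × 0.2363 = 14.89 ≈ 15.

15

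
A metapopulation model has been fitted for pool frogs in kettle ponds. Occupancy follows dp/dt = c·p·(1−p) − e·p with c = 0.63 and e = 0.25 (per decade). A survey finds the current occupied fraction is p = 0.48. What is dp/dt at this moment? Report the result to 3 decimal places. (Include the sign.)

Colonization term: c·p·(1−p) = 0.63×0.48×0.5200 = 0.15725.
Extinction term: e·p = 0.12000.
dp/dt = 0.15725 − 0.12000 = 0.03725.

0.037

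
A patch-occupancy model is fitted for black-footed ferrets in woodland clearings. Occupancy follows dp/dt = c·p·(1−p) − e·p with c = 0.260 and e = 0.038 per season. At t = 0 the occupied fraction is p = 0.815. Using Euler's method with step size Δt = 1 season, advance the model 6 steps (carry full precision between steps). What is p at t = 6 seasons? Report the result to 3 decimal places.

0.845

Update rule: p ← p + [c·p·(1−p) − e·p]·Δt with Δt = 1.
step 1: Δp = +0.00823, p = 0.82323
step 2: Δp = +0.00655, p = 0.82978
step 3: Δp = +0.00519, p = 0.83498
step 4: Δp = +0.00410, p = 0.83907
step 5: Δp = +0.00322, p = 0.84230
step 6: Δp = +0.00253, p = 0.84482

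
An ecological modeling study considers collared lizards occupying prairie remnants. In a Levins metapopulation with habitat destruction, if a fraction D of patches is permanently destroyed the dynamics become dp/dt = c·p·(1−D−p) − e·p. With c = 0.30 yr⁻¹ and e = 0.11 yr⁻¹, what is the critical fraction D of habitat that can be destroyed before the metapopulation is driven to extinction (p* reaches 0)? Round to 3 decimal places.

0.633

The nontrivial equilibrium is p* = (1−D) − e/c; extinction occurs when this hits zero.
So D_crit = 1 − e/c = 1 − 0.11/0.30 = 1 − 0.3667 = 0.6333.
Note this equals the original equilibrium occupancy — the Levins extinction-debt result.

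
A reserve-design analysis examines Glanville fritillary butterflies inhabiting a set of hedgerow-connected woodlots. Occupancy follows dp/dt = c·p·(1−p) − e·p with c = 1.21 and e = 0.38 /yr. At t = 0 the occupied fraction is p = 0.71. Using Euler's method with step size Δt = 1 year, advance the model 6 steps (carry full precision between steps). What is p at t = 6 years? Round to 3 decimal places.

0.686

Update rule: p ← p + [c·p·(1−p) − e·p]·Δt with Δt = 1.
p: 0.71000 → 0.68934  (Δp = -0.02066)
p: 0.68934 → 0.68651  (Δp = -0.00283)
p: 0.68651 → 0.68605  (Δp = -0.00047)
p: 0.68605 → 0.68597  (Δp = -0.00008)
p: 0.68597 → 0.68595  (Δp = -0.00001)
p: 0.68595 → 0.68595  (Δp = -0.00000)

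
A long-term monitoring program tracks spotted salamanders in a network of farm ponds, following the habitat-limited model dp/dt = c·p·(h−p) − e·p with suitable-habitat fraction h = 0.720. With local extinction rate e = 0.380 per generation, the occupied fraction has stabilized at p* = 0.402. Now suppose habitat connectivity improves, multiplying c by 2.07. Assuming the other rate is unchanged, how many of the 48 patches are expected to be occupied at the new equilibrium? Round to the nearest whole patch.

27

Balance c(h−p*) = e gives c = e/(0.72 − 0.40200) = 0.380/0.31800 = 1.19497.
New p* = 0.72 − e/c = 0.72 − 0.38000/2.47359 = 0.56638.
Expected occupied = 48 × 0.56638 = 27.19 ≈ 27.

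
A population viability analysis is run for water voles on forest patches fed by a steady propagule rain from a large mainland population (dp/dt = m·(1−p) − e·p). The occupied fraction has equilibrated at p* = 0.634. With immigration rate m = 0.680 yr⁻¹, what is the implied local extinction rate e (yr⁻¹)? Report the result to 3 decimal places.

0.393

At equilibrium m(1−p*) = e·p*, so e = m(1−p*)/p*.
e = 0.680 × 0.3660 / 0.634 = 0.3926.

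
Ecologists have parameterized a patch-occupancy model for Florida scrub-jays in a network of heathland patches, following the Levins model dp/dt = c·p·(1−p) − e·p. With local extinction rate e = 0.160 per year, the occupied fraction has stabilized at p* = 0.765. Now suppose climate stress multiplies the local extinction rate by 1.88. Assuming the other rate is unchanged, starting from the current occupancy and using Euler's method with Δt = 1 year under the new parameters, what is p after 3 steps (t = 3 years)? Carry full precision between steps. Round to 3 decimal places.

0.590

Balance c(1−p*) = e gives c = e/(1 − 0.76500) = 0.160/0.23500 = 0.68085.
Starting from p₀ = 0.76500; update p ← p + (dp/dt)·Δt with the new parameters.
p: 0.76500 → 0.65729  (Δp = -0.10771)
p: 0.65729 → 0.61294  (Δp = -0.04434)
p: 0.61294 → 0.59010  (Δp = -0.02285)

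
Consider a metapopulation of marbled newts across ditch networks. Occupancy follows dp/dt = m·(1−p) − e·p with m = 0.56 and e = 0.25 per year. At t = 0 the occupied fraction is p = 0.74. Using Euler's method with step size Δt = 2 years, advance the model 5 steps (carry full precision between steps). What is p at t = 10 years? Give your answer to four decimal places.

Update rule: p ← p + [m·(1−p) − e·p]·Δt with Δt = 2.
p: 0.74000 → 0.66120  (Δp = -0.07880)
p: 0.66120 → 0.71006  (Δp = +0.04886)
p: 0.71006 → 0.67977  (Δp = -0.03029)
p: 0.67977 → 0.69855  (Δp = +0.01878)
p: 0.69855 → 0.68690  (Δp = -0.01164)

0.6869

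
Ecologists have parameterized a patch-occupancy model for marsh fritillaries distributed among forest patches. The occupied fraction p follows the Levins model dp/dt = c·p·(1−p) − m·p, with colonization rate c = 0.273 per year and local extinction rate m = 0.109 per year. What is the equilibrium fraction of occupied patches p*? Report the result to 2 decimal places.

At equilibrium, colonization balances extinction: c·p*·(1−p*) = m·p*.
So p* = 1 − m/c = 1 − 0.109/0.273 = 1 − 0.3993 = 0.6007.

0.60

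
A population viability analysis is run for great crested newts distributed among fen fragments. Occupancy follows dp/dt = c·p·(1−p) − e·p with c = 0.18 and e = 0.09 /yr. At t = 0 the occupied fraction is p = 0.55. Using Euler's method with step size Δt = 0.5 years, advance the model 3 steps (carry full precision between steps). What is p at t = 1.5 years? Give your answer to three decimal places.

0.543

Update rule: p ← p + [c·p·(1−p) − e·p]·Δt with Δt = 0.5.
p: 0.55000 → 0.54753  (Δp = -0.00248)
p: 0.54753 → 0.54518  (Δp = -0.00234)
p: 0.54518 → 0.54297  (Δp = -0.00222)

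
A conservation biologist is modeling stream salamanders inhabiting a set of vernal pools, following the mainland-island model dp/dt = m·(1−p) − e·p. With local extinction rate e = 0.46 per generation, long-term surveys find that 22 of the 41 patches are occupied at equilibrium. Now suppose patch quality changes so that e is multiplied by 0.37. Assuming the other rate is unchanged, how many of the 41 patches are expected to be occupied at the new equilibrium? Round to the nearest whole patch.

31

Observed p* = 22/41 = 0.53659.
Balance m(1−p*) = e·p* gives m = e·p*/(1−p*) = 0.46×0.53659/0.46341 = 0.53264.
New p* = m/(m+e) = 0.53264/(0.53264+0.17020) = 0.75784.
Expected occupied = 41 × 0.75784 = 31.07 ≈ 31.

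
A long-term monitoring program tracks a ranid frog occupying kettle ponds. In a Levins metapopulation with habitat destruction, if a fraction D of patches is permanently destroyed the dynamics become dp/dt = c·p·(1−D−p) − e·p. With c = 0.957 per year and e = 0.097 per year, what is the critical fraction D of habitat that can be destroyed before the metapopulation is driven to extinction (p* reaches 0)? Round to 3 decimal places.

0.899

The nontrivial equilibrium is p* = (1−D) − e/c; extinction occurs when this hits zero.
So D_crit = 1 − e/c = 1 − 0.097/0.957 = 1 − 0.1014 = 0.8986.
This equals the undisturbed p*, a classic result of Lande's extension.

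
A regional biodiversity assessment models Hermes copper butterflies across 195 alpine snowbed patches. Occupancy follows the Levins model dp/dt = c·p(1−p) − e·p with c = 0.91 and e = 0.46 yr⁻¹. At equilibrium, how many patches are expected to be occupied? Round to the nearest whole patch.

p* = 1 − e/c = 1 − 0.46/0.91 = 0.4945.
Expected occupied patches = N × p* = 195 × 0.4945 = 96.43 ≈ 96.

96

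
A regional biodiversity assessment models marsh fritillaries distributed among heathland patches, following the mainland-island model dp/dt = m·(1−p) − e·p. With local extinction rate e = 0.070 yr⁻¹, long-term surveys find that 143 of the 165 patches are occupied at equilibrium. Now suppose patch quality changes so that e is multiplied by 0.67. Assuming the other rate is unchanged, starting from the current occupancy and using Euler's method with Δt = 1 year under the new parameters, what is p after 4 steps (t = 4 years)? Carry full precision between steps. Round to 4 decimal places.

0.9041

Observed p* = 143/165 = 0.86667.
Balance m(1−p*) = e·p* gives m = e·p*/(1−p*) = 0.070×0.86667/0.13333 = 0.45500.
Starting from p₀ = 0.86667; update p ← p + (dp/dt)·Δt with the new parameters.
  1  |  dp/dt·Δt = +0.020020  |  p_1 = 0.886687
  2  |  dp/dt·Δt = +0.009972  |  p_2 = 0.896659
  3  |  dp/dt·Δt = +0.004967  |  p_3 = 0.901626
  4  |  dp/dt·Δt = +0.002474  |  p_4 = 0.904100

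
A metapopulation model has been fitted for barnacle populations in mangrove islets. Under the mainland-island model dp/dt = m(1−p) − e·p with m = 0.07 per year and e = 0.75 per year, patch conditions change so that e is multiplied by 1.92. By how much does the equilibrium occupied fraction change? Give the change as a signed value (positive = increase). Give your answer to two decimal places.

Before: p* = 0.07/(0.07+0.75) = 0.0854.
After: m = 0.07, e = 1.44; p* = 0.07/1.5100 = 0.0464.
Δp* = 0.0464 − 0.0854 = -0.0390.

-0.04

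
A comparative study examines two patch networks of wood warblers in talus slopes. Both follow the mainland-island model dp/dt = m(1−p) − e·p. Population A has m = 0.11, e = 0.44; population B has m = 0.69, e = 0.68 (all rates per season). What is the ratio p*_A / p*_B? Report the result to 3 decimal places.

A: p*_A = m/(m+e) = 0.11/0.5500 = 0.2000.
B: p*_B = 0.69/1.3700 = 0.5036.
p*_A / p*_B = 0.2000/0.5036 = 0.3971.

0.397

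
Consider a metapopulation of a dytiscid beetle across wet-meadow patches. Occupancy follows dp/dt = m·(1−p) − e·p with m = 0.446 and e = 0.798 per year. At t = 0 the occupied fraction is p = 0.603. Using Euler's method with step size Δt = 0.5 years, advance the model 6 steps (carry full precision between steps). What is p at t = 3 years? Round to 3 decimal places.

Update rule: p ← p + [m·(1−p) − e·p]·Δt with Δt = 0.5.
step 1: Δp = -0.15207, p = 0.45093
step 2: Δp = -0.05748, p = 0.39345
step 3: Δp = -0.02173, p = 0.37173
step 4: Δp = -0.00821, p = 0.36351
step 5: Δp = -0.00310, p = 0.36041
step 6: Δp = -0.00117, p = 0.35923

0.359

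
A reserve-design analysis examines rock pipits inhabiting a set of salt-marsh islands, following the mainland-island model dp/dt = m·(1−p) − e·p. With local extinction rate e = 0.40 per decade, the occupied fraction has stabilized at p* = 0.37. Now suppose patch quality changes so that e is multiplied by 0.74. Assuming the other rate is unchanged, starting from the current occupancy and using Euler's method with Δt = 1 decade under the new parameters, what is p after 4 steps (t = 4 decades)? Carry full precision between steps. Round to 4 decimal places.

0.4390

Balance m(1−p*) = e·p* gives m = e·p*/(1−p*) = 0.40×0.37000/0.63000 = 0.23492.
Starting from p₀ = 0.37000; update p ← p + (dp/dt)·Δt with the new parameters.
step 1: Δp = +0.03848, p = 0.40848
step 2: Δp = +0.01805, p = 0.42653
step 3: Δp = +0.00847, p = 0.43500
step 4: Δp = +0.00397, p = 0.43897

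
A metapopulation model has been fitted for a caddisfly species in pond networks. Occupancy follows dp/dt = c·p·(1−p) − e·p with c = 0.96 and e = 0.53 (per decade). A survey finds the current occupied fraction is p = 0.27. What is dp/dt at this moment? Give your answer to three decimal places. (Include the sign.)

Colonization term: c·p·(1−p) = 0.96×0.27×0.7300 = 0.18922.
Extinction term: e·p = 0.14310.
dp/dt = 0.18922 − 0.14310 = 0.04612.

0.046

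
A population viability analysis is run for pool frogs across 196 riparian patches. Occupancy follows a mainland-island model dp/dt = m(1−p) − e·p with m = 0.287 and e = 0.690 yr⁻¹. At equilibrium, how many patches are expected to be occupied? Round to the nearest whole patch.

58

p* = m/(m+e) = 0.287/0.9770 = 0.2938.
Expected occupied patches = N × p* = 196 × 0.2938 = 57.58 ≈ 58.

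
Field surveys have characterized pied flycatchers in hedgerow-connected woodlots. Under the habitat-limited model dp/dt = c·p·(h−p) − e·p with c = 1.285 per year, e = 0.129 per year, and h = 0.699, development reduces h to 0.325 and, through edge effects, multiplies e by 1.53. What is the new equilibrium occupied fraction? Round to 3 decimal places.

0.171

Before: p* = h − e/c = 0.699 − 0.129/1.285 = 0.699 − 0.1004 = 0.5986.
After: c = 1.285, e = 0.19737, h = 0.325; p* = 0.325 − 0.19737/1.285 = 0.1714.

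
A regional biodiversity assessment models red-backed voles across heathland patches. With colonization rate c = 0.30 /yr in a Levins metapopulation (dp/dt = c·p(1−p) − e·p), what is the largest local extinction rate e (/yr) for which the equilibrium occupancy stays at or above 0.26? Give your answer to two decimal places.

1 − e/c ≥ 0.26 ⇒ e ≤ c(1 − 0.26) = 0.30 × 0.7400.
e_max = 0.2220.

0.22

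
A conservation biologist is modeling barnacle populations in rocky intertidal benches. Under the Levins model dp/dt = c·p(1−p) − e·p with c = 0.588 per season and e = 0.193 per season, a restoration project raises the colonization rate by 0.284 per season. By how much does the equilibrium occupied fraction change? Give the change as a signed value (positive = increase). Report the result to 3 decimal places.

0.107

Before: p* = 1 − 0.193/0.588 = 0.6718.
After the change, c = 0.872, e = 0.193, so p* = 1 − 0.193/0.872 = 0.7787.
Δp* = 0.7787 − 0.6718 = +0.1069.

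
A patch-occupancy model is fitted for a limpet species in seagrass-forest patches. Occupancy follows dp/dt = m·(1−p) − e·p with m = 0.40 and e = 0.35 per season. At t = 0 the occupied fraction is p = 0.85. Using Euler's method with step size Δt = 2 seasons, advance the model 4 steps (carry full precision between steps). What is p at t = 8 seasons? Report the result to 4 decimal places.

Update rule: p ← p + [m·(1−p) − e·p]·Δt with Δt = 2.
step 1: Δp = -0.47500, p = 0.37500
step 2: Δp = +0.23750, p = 0.61250
step 3: Δp = -0.11875, p = 0.49375
step 4: Δp = +0.05938, p = 0.55313

0.5531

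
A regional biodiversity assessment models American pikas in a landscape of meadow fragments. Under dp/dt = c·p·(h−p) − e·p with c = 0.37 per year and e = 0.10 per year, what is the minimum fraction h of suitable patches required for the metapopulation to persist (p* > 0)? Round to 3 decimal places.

0.270

p* = h − e/c is positive only when h > e/c.
h_min = e/c = 0.10/0.37 = 0.2703.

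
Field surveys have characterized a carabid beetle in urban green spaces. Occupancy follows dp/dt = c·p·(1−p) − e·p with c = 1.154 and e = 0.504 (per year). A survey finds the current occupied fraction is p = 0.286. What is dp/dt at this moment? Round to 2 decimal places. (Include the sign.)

Colonization term: c·p·(1−p) = 1.154×0.286×0.7140 = 0.23565.
Extinction term: e·p = 0.14414.
dp/dt = 0.23565 − 0.14414 = 0.09151.

0.09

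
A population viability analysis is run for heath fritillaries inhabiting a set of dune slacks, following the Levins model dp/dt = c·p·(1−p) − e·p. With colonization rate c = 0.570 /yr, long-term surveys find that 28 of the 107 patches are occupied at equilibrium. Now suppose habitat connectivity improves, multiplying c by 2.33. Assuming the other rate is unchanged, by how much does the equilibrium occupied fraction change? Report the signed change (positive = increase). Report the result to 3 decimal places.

0.421

Observed p* = 28/107 = 0.26168.
Balance c(1−p*) = e gives e = 0.570×(1 − 0.26168) = 0.42084.
New p* = 1 − e/c = 1 − 0.42084/1.32810 = 0.68313.
Δp* = 0.68313 − 0.26168 = +0.42145.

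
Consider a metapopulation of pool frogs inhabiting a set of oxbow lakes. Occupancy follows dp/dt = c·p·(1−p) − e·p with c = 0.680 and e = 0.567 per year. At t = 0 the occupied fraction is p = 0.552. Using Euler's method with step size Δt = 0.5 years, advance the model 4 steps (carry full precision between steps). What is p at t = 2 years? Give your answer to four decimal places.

Update rule: p ← p + [c·p·(1−p) − e·p]·Δt with Δt = 0.5.
p: 0.55200 → 0.47959  (Δp = -0.07241)
p: 0.47959 → 0.42848  (Δp = -0.05111)
p: 0.42848 → 0.39027  (Δp = -0.03821)
p: 0.39027 → 0.36053  (Δp = -0.02974)

0.3605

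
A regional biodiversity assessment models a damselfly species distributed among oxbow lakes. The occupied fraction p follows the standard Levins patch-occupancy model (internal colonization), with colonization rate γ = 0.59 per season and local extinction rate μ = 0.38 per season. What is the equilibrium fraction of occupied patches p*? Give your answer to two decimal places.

0.36

At equilibrium, colonization balances extinction: γ·p*·(1−p*) = μ·p*.
So p* = 1 − μ/γ = 1 − 0.38/0.59 = 1 − 0.6441 = 0.3559.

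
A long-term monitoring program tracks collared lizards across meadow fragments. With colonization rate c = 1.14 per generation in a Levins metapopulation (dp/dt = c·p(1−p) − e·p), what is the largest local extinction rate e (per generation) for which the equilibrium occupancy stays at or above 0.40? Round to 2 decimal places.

0.68

1 − e/c ≥ 0.40 ⇒ e ≤ c(1 − 0.40) = 1.14 × 0.6000.
e_max = 0.6840.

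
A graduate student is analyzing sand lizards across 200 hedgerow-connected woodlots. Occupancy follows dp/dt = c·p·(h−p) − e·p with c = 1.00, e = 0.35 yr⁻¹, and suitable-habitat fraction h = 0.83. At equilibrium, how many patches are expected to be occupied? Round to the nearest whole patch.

p* = h − e/c = 0.83 − 0.3500 = 0.4800.
Expected occupied patches = N × p* = 200 × 0.4800 = 96.00 ≈ 96.

96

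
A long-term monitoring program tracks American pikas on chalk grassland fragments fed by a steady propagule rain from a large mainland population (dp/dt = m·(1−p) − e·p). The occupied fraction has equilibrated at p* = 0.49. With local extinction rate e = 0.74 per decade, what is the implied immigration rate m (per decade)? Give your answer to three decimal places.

0.711

At equilibrium m(1−p*) = e·p*, so m = e·p*/(1−p*).
m = 0.74 × 0.49 / 0.5100 = 0.3626/0.5100 = 0.7110.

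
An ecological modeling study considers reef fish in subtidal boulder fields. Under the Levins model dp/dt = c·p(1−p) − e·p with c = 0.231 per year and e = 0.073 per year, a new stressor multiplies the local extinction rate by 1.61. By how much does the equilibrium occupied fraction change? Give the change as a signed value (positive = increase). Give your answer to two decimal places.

Before: p* = 1 − 0.073/0.231 = 0.6840.
After the change, c = 0.231, e = 0.11753, so p* = 1 − 0.11753/0.231 = 0.4912.
Δp* = 0.4912 − 0.6840 = -0.1928.

-0.19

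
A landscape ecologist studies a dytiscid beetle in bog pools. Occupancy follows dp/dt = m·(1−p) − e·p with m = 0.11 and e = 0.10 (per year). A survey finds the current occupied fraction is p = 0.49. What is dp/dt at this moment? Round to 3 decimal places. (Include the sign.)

0.007

Colonization term: m·(1−p) = 0.11×0.5100 = 0.05610.
Extinction term: e·p = 0.04900.
dp/dt = 0.05610 − 0.04900 = 0.00710.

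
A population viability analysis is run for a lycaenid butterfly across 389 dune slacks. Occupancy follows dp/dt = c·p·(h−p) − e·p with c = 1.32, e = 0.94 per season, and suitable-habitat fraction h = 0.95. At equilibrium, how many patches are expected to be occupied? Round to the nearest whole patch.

93

p* = h − e/c = 0.95 − 0.7121 = 0.2379.
Expected occupied patches = N × p* = 389 × 0.2379 = 92.53 ≈ 93.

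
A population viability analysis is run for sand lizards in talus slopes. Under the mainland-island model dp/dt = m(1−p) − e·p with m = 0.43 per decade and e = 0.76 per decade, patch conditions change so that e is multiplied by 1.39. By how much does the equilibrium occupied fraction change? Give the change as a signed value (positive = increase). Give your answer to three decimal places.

Before: p* = 0.43/(0.43+0.76) = 0.3613.
After: m = 0.43, e = 1.0564; p* = 0.43/1.4864 = 0.2893.
Δp* = 0.2893 − 0.3613 = -0.0721.

-0.072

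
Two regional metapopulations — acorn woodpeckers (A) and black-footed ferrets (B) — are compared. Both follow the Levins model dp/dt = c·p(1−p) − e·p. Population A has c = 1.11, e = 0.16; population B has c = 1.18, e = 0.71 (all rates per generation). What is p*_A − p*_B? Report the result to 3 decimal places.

A: p*_A = 1 − 0.16/1.11 = 0.8559.
B: p*_B = 1 − 0.71/1.18 = 0.3983.
p*_A − p*_B = 0.8559 − 0.3983 = 0.4576.

0.458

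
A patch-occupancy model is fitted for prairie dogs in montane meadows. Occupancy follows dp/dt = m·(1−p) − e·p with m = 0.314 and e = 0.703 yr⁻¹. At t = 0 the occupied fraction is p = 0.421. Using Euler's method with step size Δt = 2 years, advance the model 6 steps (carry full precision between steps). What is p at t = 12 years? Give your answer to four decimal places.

Update rule: p ← p + [m·(1−p) − e·p]·Δt with Δt = 2.
  1  |  dp/dt·Δt = -0.228314  |  p_1 = 0.192686
  2  |  dp/dt·Δt = +0.236077  |  p_2 = 0.428763
  3  |  dp/dt·Δt = -0.244103  |  p_3 = 0.184659
  4  |  dp/dt·Δt = +0.252403  |  p_4 = 0.437062
  5  |  dp/dt·Δt = -0.260984  |  p_5 = 0.176078
  6  |  dp/dt·Δt = +0.269858  |  p_6 = 0.445936

0.4459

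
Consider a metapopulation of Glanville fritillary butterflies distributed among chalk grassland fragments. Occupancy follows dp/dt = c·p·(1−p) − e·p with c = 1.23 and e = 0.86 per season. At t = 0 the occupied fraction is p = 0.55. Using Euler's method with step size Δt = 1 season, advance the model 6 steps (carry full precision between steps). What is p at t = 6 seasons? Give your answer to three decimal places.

Update rule: p ← p + [c·p·(1−p) − e·p]·Δt with Δt = 1.
t = 1: p = 0.55000 + (-0.16858) = 0.38142
t = 2: p = 0.38142 + (-0.03782) = 0.34361
t = 3: p = 0.34361 + (-0.01809) = 0.32552
t = 4: p = 0.32552 + (-0.00989) = 0.31563
t = 5: p = 0.31563 + (-0.00575) = 0.30988
t = 6: p = 0.30988 + (-0.00345) = 0.30642

0.306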